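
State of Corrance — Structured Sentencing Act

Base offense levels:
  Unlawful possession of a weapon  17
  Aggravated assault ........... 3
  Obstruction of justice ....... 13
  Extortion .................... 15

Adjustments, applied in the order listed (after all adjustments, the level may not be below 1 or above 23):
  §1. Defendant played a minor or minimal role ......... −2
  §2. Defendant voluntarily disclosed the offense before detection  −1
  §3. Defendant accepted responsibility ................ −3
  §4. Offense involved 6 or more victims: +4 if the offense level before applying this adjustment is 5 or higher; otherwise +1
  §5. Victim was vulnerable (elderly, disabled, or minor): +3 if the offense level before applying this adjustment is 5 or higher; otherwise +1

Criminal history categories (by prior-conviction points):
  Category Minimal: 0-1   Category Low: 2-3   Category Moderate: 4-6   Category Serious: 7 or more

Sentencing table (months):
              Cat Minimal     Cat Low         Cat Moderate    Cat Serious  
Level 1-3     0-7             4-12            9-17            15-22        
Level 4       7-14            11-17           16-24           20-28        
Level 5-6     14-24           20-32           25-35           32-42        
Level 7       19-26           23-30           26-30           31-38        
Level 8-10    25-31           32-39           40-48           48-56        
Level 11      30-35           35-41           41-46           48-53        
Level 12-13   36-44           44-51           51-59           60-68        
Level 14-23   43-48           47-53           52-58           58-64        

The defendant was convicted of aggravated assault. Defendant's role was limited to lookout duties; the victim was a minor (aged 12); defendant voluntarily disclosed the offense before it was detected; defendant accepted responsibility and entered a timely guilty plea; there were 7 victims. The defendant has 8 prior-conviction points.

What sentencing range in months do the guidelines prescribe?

15-22 months

Base offense level for aggravated assault: 3.
§1 applies: 3 − 2 = 1.
§2 applies: 1 − 1 = 0.
§3 applies: 0 − 3 = -3.
§4 applies (level before this adjustment is -3 < 5, so +1): -3 + 1 = -2.
§5 applies (level before this adjustment is -2 < 5, so +1): -2 + 1 = -1.
Level -1 is below the minimum of 1; floored at 1.
Final offense level: 1.
Criminal history: 8 prior points → Category Serious (7+).
Level 1 falls in the 1-3 band.
Grid: Level 1-3 × Category Serious = 15-22 months.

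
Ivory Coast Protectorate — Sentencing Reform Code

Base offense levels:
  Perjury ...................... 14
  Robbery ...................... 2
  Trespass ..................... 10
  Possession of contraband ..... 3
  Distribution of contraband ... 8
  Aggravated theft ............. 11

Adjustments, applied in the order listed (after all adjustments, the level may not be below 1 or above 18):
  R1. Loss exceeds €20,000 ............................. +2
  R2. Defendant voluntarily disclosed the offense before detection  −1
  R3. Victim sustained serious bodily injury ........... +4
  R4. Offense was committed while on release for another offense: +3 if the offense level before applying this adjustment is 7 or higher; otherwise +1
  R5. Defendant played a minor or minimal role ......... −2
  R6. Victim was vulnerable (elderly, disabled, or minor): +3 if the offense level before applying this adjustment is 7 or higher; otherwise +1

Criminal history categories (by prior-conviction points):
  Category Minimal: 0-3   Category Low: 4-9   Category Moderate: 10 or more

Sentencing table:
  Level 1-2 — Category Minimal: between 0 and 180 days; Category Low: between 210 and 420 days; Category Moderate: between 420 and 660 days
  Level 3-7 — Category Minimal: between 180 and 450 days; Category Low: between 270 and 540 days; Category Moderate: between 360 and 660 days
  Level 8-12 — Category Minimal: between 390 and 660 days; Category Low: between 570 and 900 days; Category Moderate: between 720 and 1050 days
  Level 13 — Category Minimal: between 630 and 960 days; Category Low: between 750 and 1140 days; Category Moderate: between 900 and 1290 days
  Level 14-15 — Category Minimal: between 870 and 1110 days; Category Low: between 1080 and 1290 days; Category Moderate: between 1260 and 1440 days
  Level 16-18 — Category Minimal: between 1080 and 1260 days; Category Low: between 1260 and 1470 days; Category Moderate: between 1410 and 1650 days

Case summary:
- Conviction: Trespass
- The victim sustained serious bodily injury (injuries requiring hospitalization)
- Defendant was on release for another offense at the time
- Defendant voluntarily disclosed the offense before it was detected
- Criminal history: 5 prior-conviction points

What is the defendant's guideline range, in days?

1260-1470 days

Base offense level for trespass: 10.
R1 does not apply.
R2 applies: 10 − 1 = 9.
R3 applies: 9 + 4 = 13.
R4 applies (level before this adjustment is 13 ≥ 7, so +3): 13 + 3 = 16.
R5 does not apply.
Final offense level: 16.
Criminal history: 5 prior points → Category Low (4-9).
Level 16 falls in the 16-18 band.
Grid: Level 16-18 × Category Low = 1260-1470 days.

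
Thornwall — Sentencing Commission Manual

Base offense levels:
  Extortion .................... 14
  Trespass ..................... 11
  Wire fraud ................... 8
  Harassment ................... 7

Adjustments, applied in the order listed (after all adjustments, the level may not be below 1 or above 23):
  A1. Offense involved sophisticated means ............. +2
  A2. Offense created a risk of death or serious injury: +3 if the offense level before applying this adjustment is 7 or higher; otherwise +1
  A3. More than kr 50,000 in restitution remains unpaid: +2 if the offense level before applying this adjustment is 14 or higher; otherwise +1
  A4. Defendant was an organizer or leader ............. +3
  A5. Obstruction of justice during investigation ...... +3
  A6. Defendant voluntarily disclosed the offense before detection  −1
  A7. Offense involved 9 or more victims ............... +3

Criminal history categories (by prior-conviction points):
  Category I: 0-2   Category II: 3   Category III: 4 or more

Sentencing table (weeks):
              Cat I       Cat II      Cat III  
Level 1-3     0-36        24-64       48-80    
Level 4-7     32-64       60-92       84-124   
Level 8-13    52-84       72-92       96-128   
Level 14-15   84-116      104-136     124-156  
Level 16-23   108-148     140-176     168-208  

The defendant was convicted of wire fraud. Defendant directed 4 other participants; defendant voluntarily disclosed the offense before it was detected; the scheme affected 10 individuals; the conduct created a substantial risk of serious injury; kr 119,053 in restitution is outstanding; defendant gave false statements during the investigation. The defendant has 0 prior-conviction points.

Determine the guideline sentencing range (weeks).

108-148 weeks

Base offense level for wire fraud: 8.
A2 applies (level before this adjustment is 8 ≥ 7, so +3): 8 + 3 = 11.
A3 applies (level before this adjustment is 11 < 14, so +1): 11 + 1 = 12.
A4 applies: 12 + 3 = 15.
A5 applies: 15 + 3 = 18.
A6 applies: 18 − 1 = 17.
A7 applies: 17 + 3 = 20.
Final offense level: 20.
Criminal history: 0 prior points → Category I (0-2).
Level 20 falls in the 16-23 band.
Grid: Level 16-23 × Category I = 108-148 weeks.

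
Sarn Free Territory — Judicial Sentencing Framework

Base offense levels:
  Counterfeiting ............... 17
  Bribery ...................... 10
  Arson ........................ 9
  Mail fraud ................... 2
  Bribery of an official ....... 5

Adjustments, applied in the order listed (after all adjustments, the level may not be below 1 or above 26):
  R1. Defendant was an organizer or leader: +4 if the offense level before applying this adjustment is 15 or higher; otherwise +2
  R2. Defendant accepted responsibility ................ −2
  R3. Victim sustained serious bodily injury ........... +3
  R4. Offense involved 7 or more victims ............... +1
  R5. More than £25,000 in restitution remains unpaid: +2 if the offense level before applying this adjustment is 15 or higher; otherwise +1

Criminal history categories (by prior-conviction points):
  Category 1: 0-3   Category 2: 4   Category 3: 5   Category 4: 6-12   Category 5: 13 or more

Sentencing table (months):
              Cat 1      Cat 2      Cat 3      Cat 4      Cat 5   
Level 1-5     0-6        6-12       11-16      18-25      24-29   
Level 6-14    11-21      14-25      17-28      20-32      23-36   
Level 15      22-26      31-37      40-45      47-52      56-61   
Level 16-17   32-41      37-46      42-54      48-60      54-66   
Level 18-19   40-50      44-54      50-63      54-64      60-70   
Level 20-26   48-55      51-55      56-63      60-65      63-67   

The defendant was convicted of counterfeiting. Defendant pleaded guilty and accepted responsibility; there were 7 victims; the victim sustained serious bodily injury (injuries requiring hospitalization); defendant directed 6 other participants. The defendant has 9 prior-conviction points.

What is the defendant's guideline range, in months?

Base offense level for counterfeiting: 17.
R1 applies (level before this adjustment is 17 ≥ 15, so +4): 17 + 4 = 21.
R2 applies: 21 − 2 = 19.
R3 applies: 19 + 3 = 22.
R4 applies: 22 + 1 = 23.
Final offense level: 23.
Criminal history: 9 prior points → Category 4 (6-12).
Level 23 falls in the 20-26 band.
Grid: Level 20-26 × Category 4 = 60-65 months.

60-65 months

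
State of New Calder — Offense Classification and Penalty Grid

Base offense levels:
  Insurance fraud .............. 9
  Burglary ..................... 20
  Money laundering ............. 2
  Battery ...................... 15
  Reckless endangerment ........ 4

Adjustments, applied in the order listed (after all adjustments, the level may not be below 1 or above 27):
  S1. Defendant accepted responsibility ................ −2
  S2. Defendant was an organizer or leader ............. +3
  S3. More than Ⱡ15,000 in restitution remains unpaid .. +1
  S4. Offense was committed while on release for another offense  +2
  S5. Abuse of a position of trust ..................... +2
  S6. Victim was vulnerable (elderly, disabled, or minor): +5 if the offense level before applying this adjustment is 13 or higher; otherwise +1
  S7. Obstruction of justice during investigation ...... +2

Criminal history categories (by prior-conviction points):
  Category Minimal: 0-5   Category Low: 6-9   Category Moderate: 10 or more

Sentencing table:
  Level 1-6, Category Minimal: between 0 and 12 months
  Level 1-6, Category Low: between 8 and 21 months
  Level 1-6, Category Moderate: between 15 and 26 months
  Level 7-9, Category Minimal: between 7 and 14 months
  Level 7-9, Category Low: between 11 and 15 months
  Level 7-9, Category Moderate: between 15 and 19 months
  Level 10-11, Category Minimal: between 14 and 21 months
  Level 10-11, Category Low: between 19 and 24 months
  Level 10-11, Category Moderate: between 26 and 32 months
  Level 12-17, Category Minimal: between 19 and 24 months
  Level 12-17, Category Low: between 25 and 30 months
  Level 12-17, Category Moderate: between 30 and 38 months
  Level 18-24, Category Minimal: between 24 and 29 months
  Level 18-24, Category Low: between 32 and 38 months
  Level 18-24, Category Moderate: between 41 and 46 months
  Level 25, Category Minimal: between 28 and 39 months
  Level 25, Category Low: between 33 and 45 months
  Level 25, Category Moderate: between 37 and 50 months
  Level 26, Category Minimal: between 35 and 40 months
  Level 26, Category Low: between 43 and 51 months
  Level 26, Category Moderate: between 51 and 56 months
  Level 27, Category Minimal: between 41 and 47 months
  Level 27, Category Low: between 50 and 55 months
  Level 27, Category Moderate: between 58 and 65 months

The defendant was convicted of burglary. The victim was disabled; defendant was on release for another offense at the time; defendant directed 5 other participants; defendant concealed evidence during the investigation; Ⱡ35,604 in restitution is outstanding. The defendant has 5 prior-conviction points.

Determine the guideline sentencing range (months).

41-47 months

Base offense level for burglary: 20.
S1 does not apply.
S2 applies: 20 + 3 = 23.
S3 applies: 23 + 1 = 24.
S4 applies: 24 + 2 = 26.
S5 does not apply.
S6 applies (level before this adjustment is 26 ≥ 13, so +5): 26 + 5 = 31.
S7 applies: 31 + 2 = 33.
Level 33 exceeds the maximum of 27; capped at 27.
Final offense level: 27.
Criminal history: 5 prior points → Category Minimal (0-5).
Level 27 falls in the 27 band.
Grid: Level 27 × Category Minimal = 41-47 months.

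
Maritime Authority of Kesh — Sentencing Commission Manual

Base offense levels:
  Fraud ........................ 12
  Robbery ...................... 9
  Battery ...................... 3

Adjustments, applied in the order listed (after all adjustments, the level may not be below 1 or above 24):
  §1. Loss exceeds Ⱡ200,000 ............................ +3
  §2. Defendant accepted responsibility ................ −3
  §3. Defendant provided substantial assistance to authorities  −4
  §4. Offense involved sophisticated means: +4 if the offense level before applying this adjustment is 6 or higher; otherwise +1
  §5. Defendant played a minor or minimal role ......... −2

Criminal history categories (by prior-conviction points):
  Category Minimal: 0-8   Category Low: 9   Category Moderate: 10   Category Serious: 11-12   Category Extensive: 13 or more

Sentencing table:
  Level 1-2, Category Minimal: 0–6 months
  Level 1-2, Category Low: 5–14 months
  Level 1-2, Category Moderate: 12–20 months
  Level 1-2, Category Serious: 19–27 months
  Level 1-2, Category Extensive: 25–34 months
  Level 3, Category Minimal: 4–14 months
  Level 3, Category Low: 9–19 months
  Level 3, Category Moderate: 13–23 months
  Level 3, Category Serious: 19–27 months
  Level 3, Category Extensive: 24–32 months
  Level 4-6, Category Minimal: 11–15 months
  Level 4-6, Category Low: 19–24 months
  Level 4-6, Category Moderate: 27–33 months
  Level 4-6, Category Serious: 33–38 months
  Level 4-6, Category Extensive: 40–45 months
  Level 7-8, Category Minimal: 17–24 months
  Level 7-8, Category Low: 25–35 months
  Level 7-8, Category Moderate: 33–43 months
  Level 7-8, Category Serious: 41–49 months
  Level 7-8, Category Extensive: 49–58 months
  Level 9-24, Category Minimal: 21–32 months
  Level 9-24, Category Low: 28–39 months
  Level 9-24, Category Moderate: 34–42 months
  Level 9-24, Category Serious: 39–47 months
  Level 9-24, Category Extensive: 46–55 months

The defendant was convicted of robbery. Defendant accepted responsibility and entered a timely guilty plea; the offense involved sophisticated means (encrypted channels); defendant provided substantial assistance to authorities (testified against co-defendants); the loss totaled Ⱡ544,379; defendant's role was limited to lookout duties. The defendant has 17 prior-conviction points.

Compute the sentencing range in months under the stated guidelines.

40-45 months

Base offense level for robbery: 9.
§1 applies: 9 + 3 = 12.
§2 applies: 12 − 3 = 9.
§3 applies: 9 − 4 = 5.
§4 applies (level before this adjustment is 5 < 6, so +1): 5 + 1 = 6.
§5 applies: 6 − 2 = 4.
Final offense level: 4.
Criminal history: 17 prior points → Category Extensive (13+).
Level 4 falls in the 4-6 band.
Grid: Level 4-6 × Category Extensive = 40-45 months.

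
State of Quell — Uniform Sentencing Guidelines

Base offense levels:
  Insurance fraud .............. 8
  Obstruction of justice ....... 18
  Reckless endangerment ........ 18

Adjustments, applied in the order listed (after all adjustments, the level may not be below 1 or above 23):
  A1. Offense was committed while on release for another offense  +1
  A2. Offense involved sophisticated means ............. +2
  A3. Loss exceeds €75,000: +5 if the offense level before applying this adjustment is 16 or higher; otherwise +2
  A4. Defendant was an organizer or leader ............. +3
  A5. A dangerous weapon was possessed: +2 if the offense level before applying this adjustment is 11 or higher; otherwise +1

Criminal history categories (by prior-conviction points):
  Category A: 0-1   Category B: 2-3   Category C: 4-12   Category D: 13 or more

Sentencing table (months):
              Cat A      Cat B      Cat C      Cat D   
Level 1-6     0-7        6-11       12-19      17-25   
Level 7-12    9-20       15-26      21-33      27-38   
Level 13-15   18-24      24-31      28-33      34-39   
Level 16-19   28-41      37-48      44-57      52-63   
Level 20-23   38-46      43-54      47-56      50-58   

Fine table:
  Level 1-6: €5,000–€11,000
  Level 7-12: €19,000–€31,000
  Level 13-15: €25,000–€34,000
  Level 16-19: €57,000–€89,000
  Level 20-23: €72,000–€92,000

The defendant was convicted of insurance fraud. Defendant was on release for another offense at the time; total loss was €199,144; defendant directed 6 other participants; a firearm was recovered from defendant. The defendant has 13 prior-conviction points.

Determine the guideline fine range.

€57,000–€89,000

Base offense level for insurance fraud: 8.
A1 applies: 8 + 1 = 9.
A3 applies (level before this adjustment is 9 < 16, so +2): 9 + 2 = 11.
A4 applies: 11 + 3 = 14.
A5 applies (level before this adjustment is 14 ≥ 11, so +2): 14 + 2 = 16.
Final offense level: 16.
Level 16 falls in the 16-19 band.
Fine table: Level 16-19 → €57,000–€89,000.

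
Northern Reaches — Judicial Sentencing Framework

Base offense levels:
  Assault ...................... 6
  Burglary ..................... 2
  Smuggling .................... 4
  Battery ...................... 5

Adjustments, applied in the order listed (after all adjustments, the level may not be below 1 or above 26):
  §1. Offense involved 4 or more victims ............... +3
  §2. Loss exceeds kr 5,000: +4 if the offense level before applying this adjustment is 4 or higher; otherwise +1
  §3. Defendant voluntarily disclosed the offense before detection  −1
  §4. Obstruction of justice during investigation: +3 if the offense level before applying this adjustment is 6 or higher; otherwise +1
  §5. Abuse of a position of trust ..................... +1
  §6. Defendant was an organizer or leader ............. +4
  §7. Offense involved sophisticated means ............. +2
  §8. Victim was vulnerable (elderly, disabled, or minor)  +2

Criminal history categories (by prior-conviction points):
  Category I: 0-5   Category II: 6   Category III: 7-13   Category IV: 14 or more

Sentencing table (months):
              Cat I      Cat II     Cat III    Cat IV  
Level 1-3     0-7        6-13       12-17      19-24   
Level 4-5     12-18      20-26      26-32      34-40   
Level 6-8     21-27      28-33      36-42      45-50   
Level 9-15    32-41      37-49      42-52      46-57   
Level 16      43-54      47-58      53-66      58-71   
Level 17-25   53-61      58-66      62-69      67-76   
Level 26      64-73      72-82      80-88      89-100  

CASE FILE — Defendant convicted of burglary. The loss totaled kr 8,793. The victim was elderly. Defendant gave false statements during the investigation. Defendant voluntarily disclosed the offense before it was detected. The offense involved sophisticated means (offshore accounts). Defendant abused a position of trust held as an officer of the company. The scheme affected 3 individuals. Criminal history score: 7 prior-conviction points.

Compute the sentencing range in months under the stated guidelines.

36-42 months

Base offense level for burglary: 2.
§2 applies (level before this adjustment is 2 < 4, so +1): 2 + 1 = 3.
§3 applies: 3 − 1 = 2.
§4 applies (level before this adjustment is 2 < 6, so +1): 2 + 1 = 3.
§5 applies: 3 + 1 = 4.
§6 does not apply.
§7 applies: 4 + 2 = 6.
§8 applies: 6 + 2 = 8.
Final offense level: 8.
Criminal history: 7 prior points → Category III (7-13).
Level 8 falls in the 6-8 band.
Grid: Level 6-8 × Category III = 36-42 months.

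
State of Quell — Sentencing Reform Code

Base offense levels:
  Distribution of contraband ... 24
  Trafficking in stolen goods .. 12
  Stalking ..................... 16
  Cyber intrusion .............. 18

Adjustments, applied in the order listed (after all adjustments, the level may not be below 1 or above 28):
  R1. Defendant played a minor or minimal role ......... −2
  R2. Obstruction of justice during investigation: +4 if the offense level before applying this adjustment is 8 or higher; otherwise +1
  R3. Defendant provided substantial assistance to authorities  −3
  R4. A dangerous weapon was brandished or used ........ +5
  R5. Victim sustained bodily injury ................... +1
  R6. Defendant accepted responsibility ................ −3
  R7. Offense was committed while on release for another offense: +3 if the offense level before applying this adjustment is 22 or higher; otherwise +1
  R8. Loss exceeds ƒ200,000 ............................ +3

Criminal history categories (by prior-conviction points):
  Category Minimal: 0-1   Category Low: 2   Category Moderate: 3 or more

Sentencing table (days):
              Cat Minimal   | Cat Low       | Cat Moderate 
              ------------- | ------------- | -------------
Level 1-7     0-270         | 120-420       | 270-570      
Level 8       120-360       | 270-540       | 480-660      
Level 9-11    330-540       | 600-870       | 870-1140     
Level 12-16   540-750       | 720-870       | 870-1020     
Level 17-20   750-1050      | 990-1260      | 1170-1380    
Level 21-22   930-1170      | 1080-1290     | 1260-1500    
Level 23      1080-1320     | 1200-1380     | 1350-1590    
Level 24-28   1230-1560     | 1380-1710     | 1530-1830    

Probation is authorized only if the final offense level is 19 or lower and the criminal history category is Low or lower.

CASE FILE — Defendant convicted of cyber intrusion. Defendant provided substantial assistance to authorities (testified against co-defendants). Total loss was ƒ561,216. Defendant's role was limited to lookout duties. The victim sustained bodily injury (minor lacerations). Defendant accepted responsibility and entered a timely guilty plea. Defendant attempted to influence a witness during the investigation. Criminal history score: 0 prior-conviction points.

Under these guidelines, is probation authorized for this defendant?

Base offense level for cyber intrusion: 18.
R1 applies: 18 − 2 = 16.
R2 applies (level before this adjustment is 16 ≥ 8, so +4): 16 + 4 = 20.
R3 applies: 20 − 3 = 17.
R4 does not apply.
R5 applies: 17 + 1 = 18.
R6 applies: 18 − 3 = 15.
R8 applies: 15 + 3 = 18.
Final offense level: 18.
Criminal history: 0 prior points → Category Minimal (0-1).
Level 18 falls in the 17-20 band.
Grid: Level 17-20 × Category Minimal = 750-1050 days.
Probation check: level 18 ≤ 19 and category Minimal ≤ Low → eligible.

Yes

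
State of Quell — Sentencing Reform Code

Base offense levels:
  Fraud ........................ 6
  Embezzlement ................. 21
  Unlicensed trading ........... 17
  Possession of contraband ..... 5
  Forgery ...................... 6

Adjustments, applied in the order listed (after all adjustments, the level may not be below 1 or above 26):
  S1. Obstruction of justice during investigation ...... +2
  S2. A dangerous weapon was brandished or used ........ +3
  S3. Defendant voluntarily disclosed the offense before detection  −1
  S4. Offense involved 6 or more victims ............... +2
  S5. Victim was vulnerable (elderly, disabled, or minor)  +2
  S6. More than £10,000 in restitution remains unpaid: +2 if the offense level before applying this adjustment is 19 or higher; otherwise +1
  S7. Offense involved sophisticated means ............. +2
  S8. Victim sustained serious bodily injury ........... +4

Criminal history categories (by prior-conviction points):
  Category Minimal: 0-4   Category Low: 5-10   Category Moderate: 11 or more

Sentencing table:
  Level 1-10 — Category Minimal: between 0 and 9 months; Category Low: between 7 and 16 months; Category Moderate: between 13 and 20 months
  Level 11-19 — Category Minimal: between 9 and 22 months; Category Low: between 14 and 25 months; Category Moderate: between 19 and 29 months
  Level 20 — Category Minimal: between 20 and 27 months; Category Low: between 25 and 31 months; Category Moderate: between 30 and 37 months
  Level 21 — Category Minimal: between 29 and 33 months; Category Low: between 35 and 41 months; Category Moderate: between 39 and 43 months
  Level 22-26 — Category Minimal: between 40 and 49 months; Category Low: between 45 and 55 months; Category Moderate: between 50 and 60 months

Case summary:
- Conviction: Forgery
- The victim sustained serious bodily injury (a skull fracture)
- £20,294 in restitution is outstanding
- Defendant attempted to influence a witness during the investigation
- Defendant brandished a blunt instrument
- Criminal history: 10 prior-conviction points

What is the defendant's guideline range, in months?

Base offense level for forgery: 6.
S1 applies: 6 + 2 = 8.
S2 applies: 8 + 3 = 11.
S3 does not apply.
S4 does not apply.
S6 applies (level before this adjustment is 11 < 19, so +1): 11 + 1 = 12.
S8 applies: 12 + 4 = 16.
Final offense level: 16.
Criminal history: 10 prior points → Category Low (5-10).
Level 16 falls in the 11-19 band.
Grid: Level 11-19 × Category Low = 14-25 months.

14-25 months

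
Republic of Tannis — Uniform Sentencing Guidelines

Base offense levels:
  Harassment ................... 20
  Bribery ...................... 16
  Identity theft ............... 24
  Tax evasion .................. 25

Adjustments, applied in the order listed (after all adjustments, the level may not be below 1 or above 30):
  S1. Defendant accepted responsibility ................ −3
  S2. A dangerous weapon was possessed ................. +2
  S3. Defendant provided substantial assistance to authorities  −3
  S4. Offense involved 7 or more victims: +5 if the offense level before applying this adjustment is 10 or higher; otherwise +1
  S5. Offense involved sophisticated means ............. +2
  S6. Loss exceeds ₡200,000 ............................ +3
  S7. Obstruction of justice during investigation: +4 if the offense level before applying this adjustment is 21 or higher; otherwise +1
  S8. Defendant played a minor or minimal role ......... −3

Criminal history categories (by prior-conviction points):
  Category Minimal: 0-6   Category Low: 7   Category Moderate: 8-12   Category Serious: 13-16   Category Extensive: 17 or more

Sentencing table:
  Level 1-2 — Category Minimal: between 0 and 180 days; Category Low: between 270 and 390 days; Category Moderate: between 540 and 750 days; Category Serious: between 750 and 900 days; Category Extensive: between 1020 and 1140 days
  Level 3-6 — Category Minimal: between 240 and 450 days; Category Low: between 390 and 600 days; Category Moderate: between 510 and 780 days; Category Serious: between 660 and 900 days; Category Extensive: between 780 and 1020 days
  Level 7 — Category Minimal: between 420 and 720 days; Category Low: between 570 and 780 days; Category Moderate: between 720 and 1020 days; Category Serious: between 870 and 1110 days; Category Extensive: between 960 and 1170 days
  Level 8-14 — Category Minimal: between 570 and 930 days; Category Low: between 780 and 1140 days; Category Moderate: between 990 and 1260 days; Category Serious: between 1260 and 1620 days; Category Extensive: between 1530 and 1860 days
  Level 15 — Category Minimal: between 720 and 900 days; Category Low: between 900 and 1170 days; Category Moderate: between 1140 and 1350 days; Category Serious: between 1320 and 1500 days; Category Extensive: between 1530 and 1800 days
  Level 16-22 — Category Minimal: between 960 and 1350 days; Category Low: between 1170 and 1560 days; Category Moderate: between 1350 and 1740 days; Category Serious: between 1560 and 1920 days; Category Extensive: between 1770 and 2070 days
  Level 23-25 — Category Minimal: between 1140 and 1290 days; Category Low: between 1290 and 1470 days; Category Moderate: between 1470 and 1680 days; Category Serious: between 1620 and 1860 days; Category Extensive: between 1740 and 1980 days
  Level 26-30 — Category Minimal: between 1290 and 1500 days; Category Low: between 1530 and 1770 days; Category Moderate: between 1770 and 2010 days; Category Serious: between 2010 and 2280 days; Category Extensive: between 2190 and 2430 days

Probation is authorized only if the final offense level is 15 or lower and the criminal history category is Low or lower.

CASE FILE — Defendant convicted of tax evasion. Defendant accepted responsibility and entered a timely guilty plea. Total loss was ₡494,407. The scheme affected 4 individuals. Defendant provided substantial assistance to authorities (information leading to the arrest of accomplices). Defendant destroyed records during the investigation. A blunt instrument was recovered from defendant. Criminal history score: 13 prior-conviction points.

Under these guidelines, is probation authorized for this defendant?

Base offense level for tax evasion: 25.
S1 applies: 25 − 3 = 22.
S2 applies: 22 + 2 = 24.
S3 applies: 24 − 3 = 21.
S4 does not apply.
S5 does not apply.
S6 applies: 21 + 3 = 24.
S7 applies (level before this adjustment is 24 ≥ 21, so +4): 24 + 4 = 28.
Final offense level: 28.
Criminal history: 13 prior points → Category Serious (13-16).
Level 28 falls in the 26-30 band.
Grid: Level 26-30 × Category Serious = 2010-2280 days.
Probation check: level 28 > 15 and category Serious > Low → not eligible.

No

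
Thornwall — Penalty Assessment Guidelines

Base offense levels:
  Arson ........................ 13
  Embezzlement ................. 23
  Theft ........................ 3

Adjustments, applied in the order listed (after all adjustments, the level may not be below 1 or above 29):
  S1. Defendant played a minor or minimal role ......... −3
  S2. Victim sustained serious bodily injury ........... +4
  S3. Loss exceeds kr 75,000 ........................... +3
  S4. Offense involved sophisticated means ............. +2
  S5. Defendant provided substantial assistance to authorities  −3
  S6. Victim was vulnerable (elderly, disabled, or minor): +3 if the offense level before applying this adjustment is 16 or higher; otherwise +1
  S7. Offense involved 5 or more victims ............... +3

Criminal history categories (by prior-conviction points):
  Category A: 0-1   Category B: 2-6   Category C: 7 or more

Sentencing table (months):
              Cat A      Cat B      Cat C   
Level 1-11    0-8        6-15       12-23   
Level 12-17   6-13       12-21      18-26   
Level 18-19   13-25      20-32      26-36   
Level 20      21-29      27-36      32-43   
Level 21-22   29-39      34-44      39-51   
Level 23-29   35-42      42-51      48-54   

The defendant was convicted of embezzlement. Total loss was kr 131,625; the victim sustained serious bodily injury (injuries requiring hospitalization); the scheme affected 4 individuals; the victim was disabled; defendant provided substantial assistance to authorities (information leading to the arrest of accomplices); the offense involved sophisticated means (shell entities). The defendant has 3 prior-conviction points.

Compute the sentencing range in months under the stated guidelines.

Base offense level for embezzlement: 23.
S1 does not apply.
S2 applies: 23 + 4 = 27.
S3 applies: 27 + 3 = 30.
S4 applies: 30 + 2 = 32.
S5 applies: 32 − 3 = 29.
S6 applies (level before this adjustment is 29 ≥ 16, so +3): 29 + 3 = 32.
S7 does not apply.
Level 32 exceeds the maximum of 29; capped at 29.
Final offense level: 29.
Criminal history: 3 prior points → Category B (2-6).
Level 29 falls in the 23-29 band.
Grid: Level 23-29 × Category B = 42-51 months.

42-51 months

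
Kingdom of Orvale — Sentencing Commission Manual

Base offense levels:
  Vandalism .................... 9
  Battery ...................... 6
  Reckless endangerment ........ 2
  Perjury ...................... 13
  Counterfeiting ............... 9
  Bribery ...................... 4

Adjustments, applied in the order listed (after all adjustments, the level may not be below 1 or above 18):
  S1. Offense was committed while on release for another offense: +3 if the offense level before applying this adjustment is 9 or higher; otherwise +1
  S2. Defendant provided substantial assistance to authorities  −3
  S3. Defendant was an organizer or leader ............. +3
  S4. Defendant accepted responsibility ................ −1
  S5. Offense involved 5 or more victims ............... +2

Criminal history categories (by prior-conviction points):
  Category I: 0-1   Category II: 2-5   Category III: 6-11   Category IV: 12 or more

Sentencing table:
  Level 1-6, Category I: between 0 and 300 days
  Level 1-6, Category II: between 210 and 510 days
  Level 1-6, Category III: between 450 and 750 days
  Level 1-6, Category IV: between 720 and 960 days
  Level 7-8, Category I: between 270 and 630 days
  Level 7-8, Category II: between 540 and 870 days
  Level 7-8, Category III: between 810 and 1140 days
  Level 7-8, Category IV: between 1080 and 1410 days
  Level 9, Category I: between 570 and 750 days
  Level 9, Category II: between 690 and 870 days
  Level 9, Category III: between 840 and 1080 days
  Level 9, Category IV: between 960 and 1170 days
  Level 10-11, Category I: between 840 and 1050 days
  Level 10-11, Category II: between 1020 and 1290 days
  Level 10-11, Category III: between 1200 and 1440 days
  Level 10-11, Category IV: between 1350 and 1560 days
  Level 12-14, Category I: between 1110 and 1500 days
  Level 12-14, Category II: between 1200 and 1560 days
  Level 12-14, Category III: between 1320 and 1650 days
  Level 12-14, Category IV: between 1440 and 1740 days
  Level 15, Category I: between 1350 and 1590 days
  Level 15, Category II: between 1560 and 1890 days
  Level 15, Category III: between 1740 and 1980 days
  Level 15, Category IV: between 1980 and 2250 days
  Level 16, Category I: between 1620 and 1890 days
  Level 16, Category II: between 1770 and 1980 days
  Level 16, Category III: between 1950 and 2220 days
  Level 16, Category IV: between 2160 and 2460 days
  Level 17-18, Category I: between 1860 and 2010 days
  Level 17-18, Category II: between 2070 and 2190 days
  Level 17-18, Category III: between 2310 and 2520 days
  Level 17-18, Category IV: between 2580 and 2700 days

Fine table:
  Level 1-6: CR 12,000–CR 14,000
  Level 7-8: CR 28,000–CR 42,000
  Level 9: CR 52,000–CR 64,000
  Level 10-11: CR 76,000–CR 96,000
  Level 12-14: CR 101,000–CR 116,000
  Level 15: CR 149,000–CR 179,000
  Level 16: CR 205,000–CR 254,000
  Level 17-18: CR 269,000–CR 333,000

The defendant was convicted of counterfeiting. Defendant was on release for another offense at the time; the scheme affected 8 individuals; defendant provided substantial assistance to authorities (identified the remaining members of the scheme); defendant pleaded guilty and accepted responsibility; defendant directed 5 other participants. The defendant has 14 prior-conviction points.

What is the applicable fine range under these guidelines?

CR 101,000–CR 116,000

Base offense level for counterfeiting: 9.
S1 applies (level before this adjustment is 9 ≥ 9, so +3): 9 + 3 = 12.
S2 applies: 12 − 3 = 9.
S3 applies: 9 + 3 = 12.
S4 applies: 12 − 1 = 11.
S5 applies: 11 + 2 = 13.
Final offense level: 13.
Level 13 falls in the 12-14 band.
Fine table: Level 12-14 → CR 101,000–CR 116,000.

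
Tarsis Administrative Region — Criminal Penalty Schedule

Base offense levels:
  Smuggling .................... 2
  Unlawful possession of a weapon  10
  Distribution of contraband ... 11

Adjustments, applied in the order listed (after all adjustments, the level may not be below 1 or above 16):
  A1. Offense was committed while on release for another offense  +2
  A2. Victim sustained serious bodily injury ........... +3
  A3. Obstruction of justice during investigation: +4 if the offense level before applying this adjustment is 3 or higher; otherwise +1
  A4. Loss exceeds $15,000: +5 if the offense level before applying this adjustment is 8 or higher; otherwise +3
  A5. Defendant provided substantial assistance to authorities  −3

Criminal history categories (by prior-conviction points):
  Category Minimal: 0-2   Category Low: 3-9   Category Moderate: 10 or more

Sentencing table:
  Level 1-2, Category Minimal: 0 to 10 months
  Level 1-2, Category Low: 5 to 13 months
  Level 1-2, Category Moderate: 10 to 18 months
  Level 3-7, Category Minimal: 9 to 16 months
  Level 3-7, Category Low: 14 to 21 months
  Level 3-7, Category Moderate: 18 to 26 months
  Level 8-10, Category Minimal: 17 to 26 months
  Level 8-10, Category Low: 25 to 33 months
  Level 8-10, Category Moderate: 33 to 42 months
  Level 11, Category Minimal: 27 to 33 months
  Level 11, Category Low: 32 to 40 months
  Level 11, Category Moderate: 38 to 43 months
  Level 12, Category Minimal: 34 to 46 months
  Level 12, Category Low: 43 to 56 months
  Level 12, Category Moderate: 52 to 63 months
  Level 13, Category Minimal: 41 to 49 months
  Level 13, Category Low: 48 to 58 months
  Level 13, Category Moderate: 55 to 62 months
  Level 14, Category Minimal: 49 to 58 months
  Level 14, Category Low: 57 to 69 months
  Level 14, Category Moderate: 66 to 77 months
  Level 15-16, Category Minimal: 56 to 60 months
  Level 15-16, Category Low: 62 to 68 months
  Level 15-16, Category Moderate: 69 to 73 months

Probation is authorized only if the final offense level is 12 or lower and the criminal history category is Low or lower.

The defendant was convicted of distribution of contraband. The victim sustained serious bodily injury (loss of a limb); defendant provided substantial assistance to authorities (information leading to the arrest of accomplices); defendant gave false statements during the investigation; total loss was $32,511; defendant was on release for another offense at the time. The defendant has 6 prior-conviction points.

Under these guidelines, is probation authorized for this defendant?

Base offense level for distribution of contraband: 11.
A1 applies: 11 + 2 = 13.
A2 applies: 13 + 3 = 16.
A3 applies (level before this adjustment is 16 ≥ 3, so +4): 16 + 4 = 20.
A4 applies (level before this adjustment is 20 ≥ 8, so +5): 20 + 5 = 25.
A5 applies: 25 − 3 = 22.
Level 22 exceeds the maximum of 16; capped at 16.
Final offense level: 16.
Criminal history: 6 prior points → Category Low (3-9).
Level 16 falls in the 15-16 band.
Grid: Level 15-16 × Category Low = 62-68 months.
Probation check: level 16 > 12 and category Low ≤ Low → not eligible.

No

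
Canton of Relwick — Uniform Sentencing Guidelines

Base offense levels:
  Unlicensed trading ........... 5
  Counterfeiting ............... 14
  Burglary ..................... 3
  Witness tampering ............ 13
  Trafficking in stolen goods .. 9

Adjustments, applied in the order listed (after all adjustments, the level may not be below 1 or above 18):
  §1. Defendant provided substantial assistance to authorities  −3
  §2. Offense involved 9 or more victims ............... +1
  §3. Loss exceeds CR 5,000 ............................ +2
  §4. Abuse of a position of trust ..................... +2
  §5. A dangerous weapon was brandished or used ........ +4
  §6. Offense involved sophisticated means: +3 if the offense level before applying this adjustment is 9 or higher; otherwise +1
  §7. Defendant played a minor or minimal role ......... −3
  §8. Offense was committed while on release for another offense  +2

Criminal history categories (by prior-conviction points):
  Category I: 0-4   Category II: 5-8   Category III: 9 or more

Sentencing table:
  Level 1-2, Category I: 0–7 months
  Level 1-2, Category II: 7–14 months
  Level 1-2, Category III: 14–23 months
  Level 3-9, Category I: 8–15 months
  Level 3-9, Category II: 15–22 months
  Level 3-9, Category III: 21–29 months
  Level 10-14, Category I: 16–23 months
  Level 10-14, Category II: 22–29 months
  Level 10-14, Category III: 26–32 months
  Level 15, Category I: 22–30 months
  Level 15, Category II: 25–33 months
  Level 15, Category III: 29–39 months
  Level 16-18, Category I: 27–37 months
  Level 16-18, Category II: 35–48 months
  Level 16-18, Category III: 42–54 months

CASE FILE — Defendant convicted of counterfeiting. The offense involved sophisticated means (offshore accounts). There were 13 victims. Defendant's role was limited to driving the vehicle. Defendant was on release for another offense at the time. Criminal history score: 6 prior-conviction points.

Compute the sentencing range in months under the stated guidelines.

Base offense level for counterfeiting: 14.
§2 applies: 14 + 1 = 15.
§3 does not apply.
§4 does not apply.
§5 does not apply.
§6 applies (level before this adjustment is 15 ≥ 9, so +3): 15 + 3 = 18.
§7 applies: 18 − 3 = 15.
§8 applies: 15 + 2 = 17.
Final offense level: 17.
Criminal history: 6 prior points → Category II (5-8).
Level 17 falls in the 16-18 band.
Grid: Level 16-18 × Category II = 35-48 months.

35-48 months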